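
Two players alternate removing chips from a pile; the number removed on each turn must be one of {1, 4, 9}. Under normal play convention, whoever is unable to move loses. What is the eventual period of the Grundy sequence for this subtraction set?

5

G(0) = 0
G(1) = mex{0} = 1
G(2) = mex{1} = 0
G(3) = mex{0} = 1
G(4) = mex{1,0} = 2
G(5) = mex{2,1} = 0
G(6) = mex{0,0} = 1
G(7) = mex{1,1} = 0
G(8) = mex{0,2} = 1
G(9) = mex{1,0,0} = 2
G(10) = mex{2,1,1} = 0
G(11) = mex{0,0,0} = 1
G(12) = mex{1,1,1} = 0
G(13) = mex{0,2,2} = 1
G(14) = mex{1,0,0} = 2
G(15) = mex{2,1,1} = 0
G(n+5) = G(n) holds for n = 0,…,8 (a full window of length max(S) = 9), so the sequence is purely periodic with period 5.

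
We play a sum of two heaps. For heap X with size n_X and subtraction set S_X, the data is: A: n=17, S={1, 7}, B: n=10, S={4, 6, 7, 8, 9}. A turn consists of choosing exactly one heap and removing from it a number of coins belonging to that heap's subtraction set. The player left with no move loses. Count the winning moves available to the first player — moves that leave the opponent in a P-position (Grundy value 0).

2

Heap A, S = {1, 7}:
G(0) = 0
G(1) = mex{0} = 1
G(2) = mex{1} = 0
G(3) = mex{0} = 1
G(4) = mex{1} = 0
G(5) = mex{0} = 1
G(6) = mex{1} = 0
G(7) = mex{0,0} = 1
G(8) = mex{1,1} = 0
G(9) = mex{0,0} = 1
G(10) = mex{1,1} = 0
G(11) = mex{0,0} = 1
G(12) = mex{1,1} = 0
G(13) = mex{0,0} = 1
G(14) = mex{1,1} = 0
G(15) = mex{0,0} = 1
G(16) = mex{1,1} = 0
G(17) = mex{0,0} = 1
G_A(17) = 1.
Heap B, S = {4, 6, 7, 8, 9}:
G(0) = 0
G(1) = mex{} = 0
G(2) = mex{} = 0
G(3) = mex{} = 0
G(4) = mex{0} = 1
G(5) = mex{0} = 1
G(6) = mex{0,0} = 1
G(7) = mex{0,0,0} = 1
G(8) = mex{1,0,0,0} = 2
G(9) = mex{1,0,0,0,0} = 2
G(10) = mex{1,1,0,0,0} = 2
G_B(10) = 2.
Combined Grundy value = 1 ⊕ 2 = 3.
A winning move leaves total XOR = 0, i.e. changes one component's Grundy value g to g ⊕ X where X is the current total.
Heap A: need g' = 1⊕3 = 2. Options: 17−1→G=0, 17−7→G=0. Hits: 0.
Heap B: need g' = 2⊕3 = 1. Options: 10−4→G=1, 10−6→G=1, 10−7→G=0, 10−8→G=0, 10−9→G=0. Hits: 2.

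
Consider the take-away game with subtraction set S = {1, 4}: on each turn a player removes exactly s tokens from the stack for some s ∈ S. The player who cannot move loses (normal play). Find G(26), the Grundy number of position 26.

1

n :  0  1  2  3  4  5  6  7  8  9 10 11 12 13 14 15 16 17 18 19 20 21 22 23 24 25 26
G :  0  1  0  1  2  0  1  0  1  2  0  1  0  1  2  0  1  0  1  2  0  1  0  1  2  0  1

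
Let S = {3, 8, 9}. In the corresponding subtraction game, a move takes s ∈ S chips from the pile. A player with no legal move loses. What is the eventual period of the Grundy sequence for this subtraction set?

G(0) = 0
G(1) = mex{} = 0
G(2) = mex{} = 0
G(3) = mex{0} = 1
G(4) = mex{0} = 1
G(5) = mex{0} = 1
G(6) = mex{1} = 0
G(7) = mex{1} = 0
G(8) = mex{1,0} = 2
G(9) = mex{0,0,0} = 1
G(10) = mex{0,0,0} = 1
G(11) = mex{2,1,0} = 3
G(12) = mex{1,1,1} = 0
G(13) = mex{1,1,1} = 0
G(14) = mex{3,0,1} = 2
G(15) = mex{0,0,0} = 1
G(16) = mex{0,2,0} = 1
G(17) = mex{2,1,2} = 0
G(18) = mex{1,1,1} = 0
G(19) = mex{1,3,1} = 0
G(20) = mex{0,0,3} = 1
G(21) = mex{0,0,0} = 1
G(22) = mex{0,2,0} = 1
G(23) = mex{1,1,2} = 0
G(24) = mex{1,1,1} = 0
G(25) = mex{1,0,1} = 2
G(26) = mex{0,0,0} = 1
G(27) = mex{0,0,0} = 1
G(28) = mex{2,1,0} = 3
G(29) = mex{1,1,1} = 0
G(30) = mex{1,1,1} = 0
G(31) = mex{3,0,1} = 2
G(32) = mex{0,0,0} = 1
G(33) = mex{0,2,0} = 1
G(34) = mex{2,1,2} = 0
G(35) = mex{1,1,1} = 0
G(n+17) = G(n) holds for n = 0,…,8 (a full window of length max(S) = 9), so the sequence is purely periodic with period 17.

17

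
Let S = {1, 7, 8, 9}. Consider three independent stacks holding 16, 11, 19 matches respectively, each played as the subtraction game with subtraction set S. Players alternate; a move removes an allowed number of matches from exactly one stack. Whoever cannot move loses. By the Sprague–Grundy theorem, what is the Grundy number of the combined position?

All stacks use S = {1, 7, 8, 9}:
G(0) = 0
G(1) = mex{0} = 1
G(2) = mex{1} = 0
G(3) = mex{0} = 1
G(4) = mex{1} = 0
G(5) = mex{0} = 1
G(6) = mex{1} = 0
G(7) = mex{0,0} = 1
G(8) = mex{1,1,0} = 2
G(9) = mex{2,0,1,0} = 3
G(10) = mex{3,1,0,1} = 2
G(11) = mex{2,0,1,0} = 3
G(12) = mex{3,1,0,1} = 2
G(13) = mex{2,0,1,0} = 3
G(14) = mex{3,1,0,1} = 2
G(15) = mex{2,2,1,0} = 3
G(16) = mex{3,3,2,1} = 0
G(17) = mex{0,2,3,2} = 1
G(18) = mex{1,3,2,3} = 0
G(19) = mex{0,2,3,2} = 1
Stack A: G(16) = 0.
Stack B: G(11) = 3.
Stack C: G(19) = 1.
Combined Grundy value = 0 ⊕ 3 ⊕ 1 = 2.

2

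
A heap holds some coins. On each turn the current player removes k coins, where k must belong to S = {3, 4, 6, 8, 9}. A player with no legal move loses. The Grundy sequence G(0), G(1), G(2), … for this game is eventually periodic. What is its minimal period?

n :  0  1  2  3  4  5  6  7  8  9 10 11 12 13 14 15 16 17 18 19 20 21 22 23 24 25
G :  0  0  0  1  1  1  2  2  2  3  3  3  0  0  0  1  1  1  2  2  2  3  3  3  0  0
G(n+12) = G(n) holds for n = 0,…,8 (a full window of length max(S) = 9), so the sequence is purely periodic with period 12.

12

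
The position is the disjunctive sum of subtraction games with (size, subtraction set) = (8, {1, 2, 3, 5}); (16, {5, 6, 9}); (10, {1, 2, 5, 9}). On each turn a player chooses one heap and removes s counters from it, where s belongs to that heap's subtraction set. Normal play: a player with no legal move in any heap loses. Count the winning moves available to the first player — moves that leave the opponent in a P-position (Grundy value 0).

0

Heap A, S = {1, 2, 3, 5}:
G(0) = 0
G(1) = mex{0} = 1
G(2) = mex{1,0} = 2
G(3) = mex{2,1,0} = 3
G(4) = mex{3,2,1} = 0
G(5) = mex{0,3,2,0} = 1
G(6) = mex{1,0,3,1} = 2
G(7) = mex{2,1,0,2} = 3
G(8) = mex{3,2,1,3} = 0
G_A(8) = 0.
Heap B, S = {5, 6, 9}:
n :  0  1  2  3  4  5  6  7  8  9 10 11 12 13 14 15 16
G :  0  0  0  0  0  1  1  1  1  1  2  2  2  2  0  0  0
G_B(16) = 0.
Heap C, S = {1, 2, 5, 9}:
G(0) = 0
G(1) = mex{0} = 1
G(2) = mex{1,0} = 2
G(3) = mex{2,1} = 0
G(4) = mex{0,2} = 1
G(5) = mex{1,0,0} = 2
G(6) = mex{2,1,1} = 0
G(7) = mex{0,2,2} = 1
G(8) = mex{1,0,0} = 2
G(9) = mex{2,1,1,0} = 3
G(10) = mex{3,2,2,1} = 0
G_C(10) = 0.
Combined Grundy value = 0 ⊕ 0 ⊕ 0 = 0.
A winning move leaves total XOR = 0, i.e. changes one component's Grundy value g to g ⊕ X where X is the current total.
Heap A: target g' = 0⊕0 = 0, but every legal move changes the Grundy value (mex property), so 0 moves.
Heap B: target g' = 0⊕0 = 0, but every legal move changes the Grundy value (mex property), so 0 moves.
Heap C: target g' = 0⊕0 = 0, but every legal move changes the Grundy value (mex property), so 0 moves.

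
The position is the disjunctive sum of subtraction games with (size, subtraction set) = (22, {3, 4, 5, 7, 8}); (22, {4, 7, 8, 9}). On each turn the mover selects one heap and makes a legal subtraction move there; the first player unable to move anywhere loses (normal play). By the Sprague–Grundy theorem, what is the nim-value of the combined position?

Heap A, S = {3, 4, 5, 7, 8}:
G(0) = 0
G(1) = mex{} = 0
G(2) = mex{} = 0
G(3) = mex{0} = 1
G(4) = mex{0,0} = 1
G(5) = mex{0,0,0} = 1
G(6) = mex{1,0,0} = 2
G(7) = mex{1,1,0,0} = 2
G(8) = mex{1,1,1,0,0} = 2
G(9) = mex{2,1,1,0,0} = 3
G(10) = mex{2,2,1,1,0} = 3
G(11) = mex{2,2,2,1,1} = 0
G(12) = mex{3,2,2,1,1} = 0
G(13) = mex{3,3,2,2,1} = 0
G(14) = mex{0,3,3,2,2} = 1
G(15) = mex{0,0,3,2,2} = 1
G(16) = mex{0,0,0,3,2} = 1
G(17) = mex{1,0,0,3,3} = 2
G(18) = mex{1,1,0,0,3} = 2
G(19) = mex{1,1,1,0,0} = 2
G(20) = mex{2,1,1,0,0} = 3
G(21) = mex{2,2,1,1,0} = 3
G(22) = mex{2,2,2,1,1} = 0
G_A(22) = 0.
Heap B, S = {4, 7, 8, 9}:
G(0) = 0
G(1) = mex{} = 0
G(2) = mex{} = 0
G(3) = mex{} = 0
G(4) = mex{0} = 1
G(5) = mex{0} = 1
G(6) = mex{0} = 1
G(7) = mex{0,0} = 1
G(8) = mex{1,0,0} = 2
G(9) = mex{1,0,0,0} = 2
G(10) = mex{1,0,0,0} = 2
G(11) = mex{1,1,0,0} = 2
G(12) = mex{2,1,1,0} = 3
G(13) = mex{2,1,1,1} = 0
G(14) = mex{2,1,1,1} = 0
G(15) = mex{2,2,1,1} = 0
G(16) = mex{3,2,2,1} = 0
G(17) = mex{0,2,2,2} = 1
G(18) = mex{0,2,2,2} = 1
G(19) = mex{0,3,2,2} = 1
G(20) = mex{0,0,3,2} = 1
G(21) = mex{1,0,0,3} = 2
G(22) = mex{1,0,0,0} = 2
G_B(22) = 2.
Combined Grundy value = 0 ⊕ 2 = 2.

2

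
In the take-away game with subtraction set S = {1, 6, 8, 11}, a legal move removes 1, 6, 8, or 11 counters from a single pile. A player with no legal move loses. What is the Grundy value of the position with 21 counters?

0

G(0) = 0
G(1) = mex{0} = 1
G(2) = mex{1} = 0
G(3) = mex{0} = 1
G(4) = mex{1} = 0
G(5) = mex{0} = 1
G(6) = mex{1,0} = 2
G(7) = mex{2,1} = 0
G(8) = mex{0,0,0} = 1
G(9) = mex{1,1,1} = 0
G(10) = mex{0,0,0} = 1
G(11) = mex{1,1,1,0} = 2
G(12) = mex{2,2,0,1} = 3
G(13) = mex{3,0,1,0} = 2
G(14) = mex{2,1,2,1} = 0
G(15) = mex{0,0,0,0} = 1
G(16) = mex{1,1,1,1} = 0
G(17) = mex{0,2,0,2} = 1
G(18) = mex{1,3,1,0} = 2
G(19) = mex{2,2,2,1} = 0
G(20) = mex{0,0,3,0} = 1
G(21) = mex{1,1,2,1} = 0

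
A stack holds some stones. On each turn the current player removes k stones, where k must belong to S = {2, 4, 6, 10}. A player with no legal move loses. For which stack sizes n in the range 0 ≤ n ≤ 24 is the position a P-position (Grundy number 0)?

n :  0  1  2  3  4  5  6  7  8  9 10 11 12 13 14 15 16 17 18 19 20 21 22 23 24
G :  0  0  1  1  2  2  3  3  0  0  1  1  2  2  3  3  0  0  1  1  2  2  3  3  0
P-positions are exactly the n with G(n) = 0.

0, 1, 8, 9, 16, 17, 24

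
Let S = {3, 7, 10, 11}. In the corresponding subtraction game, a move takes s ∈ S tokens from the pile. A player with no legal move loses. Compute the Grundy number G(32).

G(0) = 0
G(1) = mex{} = 0
G(2) = mex{} = 0
G(3) = mex{0} = 1
G(4) = mex{0} = 1
G(5) = mex{0} = 1
G(6) = mex{1} = 0
G(7) = mex{1,0} = 2
G(8) = mex{1,0} = 2
G(9) = mex{0,0} = 1
G(10) = mex{2,1,0} = 3
G(11) = mex{2,1,0,0} = 3
G(12) = mex{1,1,0,0} = 2
G(13) = mex{3,0,1,0} = 2
G(14) = mex{3,2,1,1} = 0
G(15) = mex{2,2,1,1} = 0
G(16) = mex{2,1,0,1} = 3
G(17) = mex{0,3,2,0} = 1
G(18) = mex{0,3,2,2} = 1
G(19) = mex{3,2,1,2} = 0
G(20) = mex{1,2,3,1} = 0
G(21) = mex{1,0,3,3} = 2
G(22) = mex{0,0,2,3} = 1
G(23) = mex{0,3,2,2} = 1
G(24) = mex{2,1,0,2} = 3
G(25) = mex{1,1,0,0} = 2
G(26) = mex{1,0,3,0} = 2
G(27) = mex{3,0,1,3} = 2
G(28) = mex{2,2,1,1} = 0
G(29) = mex{2,1,0,1} = 3
G(30) = mex{2,1,0,0} = 3
G(31) = mex{0,3,2,0} = 1
G(32) = mex{3,2,1,2} = 0

0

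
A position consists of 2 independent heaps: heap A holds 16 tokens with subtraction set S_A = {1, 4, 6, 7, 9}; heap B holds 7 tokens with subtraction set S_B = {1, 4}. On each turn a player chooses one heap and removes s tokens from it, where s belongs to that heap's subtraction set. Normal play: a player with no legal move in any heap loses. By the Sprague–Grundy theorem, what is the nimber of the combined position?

Heap A, S = {1, 4, 6, 7, 9}:
G(0) = 0
G(1) = mex{0} = 1
G(2) = mex{1} = 0
G(3) = mex{0} = 1
G(4) = mex{1,0} = 2
G(5) = mex{2,1} = 0
G(6) = mex{0,0,0} = 1
G(7) = mex{1,1,1,0} = 2
G(8) = mex{2,2,0,1} = 3
G(9) = mex{3,0,1,0,0} = 2
G(10) = mex{2,1,2,1,1} = 0
G(11) = mex{0,2,0,2,0} = 1
G(12) = mex{1,3,1,0,1} = 2
G(13) = mex{2,2,2,1,2} = 0
G(14) = mex{0,0,3,2,0} = 1
G(15) = mex{1,1,2,3,1} = 0
G(16) = mex{0,2,0,2,2} = 1
G_A(16) = 1.
Heap B, S = {1, 4}:
n : 0 1 2 3 4 5 6 7
G : 0 1 0 1 2 0 1 0
G_B(7) = 0.
Combined Grundy value = 1 ⊕ 0 = 1.

1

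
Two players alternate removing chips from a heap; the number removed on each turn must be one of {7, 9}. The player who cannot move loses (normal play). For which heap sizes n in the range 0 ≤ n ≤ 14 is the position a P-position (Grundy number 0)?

n :  0  1  2  3  4  5  6  7  8  9 10 11 12 13 14
G :  0  0  0  0  0  0  0  1  1  1  1  1  1  1  2
P-positions are exactly the n with G(n) = 0.

0, 1, 2, 3, 4, 5, 6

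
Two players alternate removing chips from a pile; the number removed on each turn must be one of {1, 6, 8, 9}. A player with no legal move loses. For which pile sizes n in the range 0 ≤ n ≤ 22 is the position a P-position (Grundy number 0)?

n :  0  1  2  3  4  5  6  7  8  9 10 11 12 13 14 15 16 17 18 19 20 21 22
G :  0  1  0  1  0  1  2  0  1  2  3  2  3  2  0  1  2  0  1  0  1  0  1
P-positions are exactly the n with G(n) = 0.

0, 2, 4, 7, 14, 17, 19, 21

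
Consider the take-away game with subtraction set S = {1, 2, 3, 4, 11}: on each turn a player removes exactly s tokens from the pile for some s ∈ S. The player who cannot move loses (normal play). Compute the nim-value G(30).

0

n :  0  1  2  3  4  5  6  7  8  9 10 11 12 13 14 15 16 17 18 19 20 21 22 23 24 25 26 27 28 29 30
G :  0  1  2  3  4  0  1  2  3  4  0  1  2  3  4  0  1  2  3  4  0  1  2  3  4  0  1  2  3  4  0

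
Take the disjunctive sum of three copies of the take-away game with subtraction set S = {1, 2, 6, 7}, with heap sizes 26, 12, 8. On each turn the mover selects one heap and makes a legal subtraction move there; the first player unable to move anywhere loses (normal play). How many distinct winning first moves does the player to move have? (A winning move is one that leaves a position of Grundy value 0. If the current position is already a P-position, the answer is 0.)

All heaps use S = {1, 2, 6, 7}:
G(0) = 0
G(1) = mex{0} = 1
G(2) = mex{1,0} = 2
G(3) = mex{2,1} = 0
G(4) = mex{0,2} = 1
G(5) = mex{1,0} = 2
G(6) = mex{2,1,0} = 3
G(7) = mex{3,2,1,0} = 4
G(8) = mex{4,3,2,1} = 0
G(9) = mex{0,4,0,2} = 1
G(10) = mex{1,0,1,0} = 2
G(11) = mex{2,1,2,1} = 0
G(12) = mex{0,2,3,2} = 1
G(13) = mex{1,0,4,3} = 2
G(14) = mex{2,1,0,4} = 3
G(15) = mex{3,2,1,0} = 4
G(16) = mex{4,3,2,1} = 0
G(17) = mex{0,4,0,2} = 1
G(18) = mex{1,0,1,0} = 2
G(19) = mex{2,1,2,1} = 0
G(20) = mex{0,2,3,2} = 1
G(21) = mex{1,0,4,3} = 2
G(22) = mex{2,1,0,4} = 3
G(23) = mex{3,2,1,0} = 4
G(24) = mex{4,3,2,1} = 0
G(25) = mex{0,4,0,2} = 1
G(26) = mex{1,0,1,0} = 2
Heap A: G(26) = 2.
Heap B: G(12) = 1.
Heap C: G(8) = 0.
Combined Grundy value = 2 ⊕ 1 ⊕ 0 = 3.
A winning move leaves total XOR = 0, i.e. changes one component's Grundy value g to g ⊕ X where X is the current total.
Heap A: need g' = 2⊕3 = 1. Options: 26−1→G=1, 26−2→G=0, 26−6→G=1, 26−7→G=0. Hits: 2.
Heap B: need g' = 1⊕3 = 2. Options: 12−1→G=0, 12−2→G=2, 12−6→G=3, 12−7→G=2. Hits: 2.
Heap C: need g' = 0⊕3 = 3. Options: 8−1→G=4, 8−2→G=3, 8−6→G=2, 8−7→G=1. Hits: 1.

5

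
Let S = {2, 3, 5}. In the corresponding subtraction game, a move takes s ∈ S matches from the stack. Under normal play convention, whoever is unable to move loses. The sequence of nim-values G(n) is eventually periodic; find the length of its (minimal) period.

n :  0  1  2  3  4  5  6  7  8  9 10 11 12 13 14 15
G :  0  0  1  1  2  2  3  0  0  1  1  2  2  3  0  0
G(n+7) = G(n) holds for n = 0,…,4 (a full window of length max(S) = 5), so the sequence is purely periodic with period 7.

7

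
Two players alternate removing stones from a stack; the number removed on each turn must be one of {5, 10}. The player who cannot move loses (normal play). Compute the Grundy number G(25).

2

n :  0  1  2  3  4  5  6  7  8  9 10 11 12 13 14 15 16 17 18 19 20 21 22 23 24 25
G :  0  0  0  0  0  1  1  1  1  1  2  2  2  2  2  0  0  0  0  0  1  1  1  1  1  2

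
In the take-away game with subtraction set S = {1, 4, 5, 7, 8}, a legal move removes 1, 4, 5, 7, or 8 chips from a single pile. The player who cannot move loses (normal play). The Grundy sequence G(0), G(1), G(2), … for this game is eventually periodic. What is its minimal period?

11

G(0) = 0
G(1) = mex{0} = 1
G(2) = mex{1} = 0
G(3) = mex{0} = 1
G(4) = mex{1,0} = 2
G(5) = mex{2,1,0} = 3
G(6) = mex{3,0,1} = 2
G(7) = mex{2,1,0,0} = 3
G(8) = mex{3,2,1,1,0} = 4
G(9) = mex{4,3,2,0,1} = 5
G(10) = mex{5,2,3,1,0} = 4
G(11) = mex{4,3,2,2,1} = 0
G(12) = mex{0,4,3,3,2} = 1
G(13) = mex{1,5,4,2,3} = 0
G(14) = mex{0,4,5,3,2} = 1
G(15) = mex{1,0,4,4,3} = 2
G(16) = mex{2,1,0,5,4} = 3
G(17) = mex{3,0,1,4,5} = 2
G(18) = mex{2,1,0,0,4} = 3
G(19) = mex{3,2,1,1,0} = 4
G(20) = mex{4,3,2,0,1} = 5
G(21) = mex{5,2,3,1,0} = 4
G(22) = mex{4,3,2,2,1} = 0
G(23) = mex{0,4,3,3,2} = 1
G(n+11) = G(n) holds for n = 0,…,7 (a full window of length max(S) = 8), so the sequence is purely periodic with period 11.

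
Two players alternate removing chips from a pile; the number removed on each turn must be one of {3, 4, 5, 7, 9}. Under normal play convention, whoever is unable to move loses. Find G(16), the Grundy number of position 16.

1

G(0) = 0
G(1) = mex{} = 0
G(2) = mex{} = 0
G(3) = mex{0} = 1
G(4) = mex{0,0} = 1
G(5) = mex{0,0,0} = 1
G(6) = mex{1,0,0} = 2
G(7) = mex{1,1,0,0} = 2
G(8) = mex{1,1,1,0} = 2
G(9) = mex{2,1,1,0,0} = 3
G(10) = mex{2,2,1,1,0} = 3
G(11) = mex{2,2,2,1,0} = 3
G(12) = mex{3,2,2,1,1} = 0
G(13) = mex{3,3,2,2,1} = 0
G(14) = mex{3,3,3,2,1} = 0
G(15) = mex{0,3,3,2,2} = 1
G(16) = mex{0,0,3,3,2} = 1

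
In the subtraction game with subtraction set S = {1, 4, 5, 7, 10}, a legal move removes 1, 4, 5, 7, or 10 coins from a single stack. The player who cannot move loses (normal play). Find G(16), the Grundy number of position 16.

G(0) = 0
G(1) = mex{0} = 1
G(2) = mex{1} = 0
G(3) = mex{0} = 1
G(4) = mex{1,0} = 2
G(5) = mex{2,1,0} = 3
G(6) = mex{3,0,1} = 2
G(7) = mex{2,1,0,0} = 3
G(8) = mex{3,2,1,1} = 0
G(9) = mex{0,3,2,0} = 1
G(10) = mex{1,2,3,1,0} = 4
G(11) = mex{4,3,2,2,1} = 0
G(12) = mex{0,0,3,3,0} = 1
G(13) = mex{1,1,0,2,1} = 3
G(14) = mex{3,4,1,3,2} = 0
G(15) = mex{0,0,4,0,3} = 1
G(16) = mex{1,1,0,1,2} = 3

3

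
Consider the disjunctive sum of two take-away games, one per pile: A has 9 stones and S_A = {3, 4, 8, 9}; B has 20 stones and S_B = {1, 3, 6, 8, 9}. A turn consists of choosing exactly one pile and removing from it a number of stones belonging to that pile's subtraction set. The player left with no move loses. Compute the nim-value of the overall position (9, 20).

Pile A, S = {3, 4, 8, 9}:
n : 0 1 2 3 4 5 6 7 8 9
G : 0 0 0 1 1 1 2 0 2 3
G_A(9) = 3.
Pile B, S = {1, 3, 6, 8, 9}:
G(0) = 0
G(1) = mex{0} = 1
G(2) = mex{1} = 0
G(3) = mex{0,0} = 1
G(4) = mex{1,1} = 0
G(5) = mex{0,0} = 1
G(6) = mex{1,1,0} = 2
G(7) = mex{2,0,1} = 3
G(8) = mex{3,1,0,0} = 2
G(9) = mex{2,2,1,1,0} = 3
G(10) = mex{3,3,0,0,1} = 2
G(11) = mex{2,2,1,1,0} = 3
G(12) = mex{3,3,2,0,1} = 4
G(13) = mex{4,2,3,1,0} = 5
G(14) = mex{5,3,2,2,1} = 0
G(15) = mex{0,4,3,3,2} = 1
G(16) = mex{1,5,2,2,3} = 0
G(17) = mex{0,0,3,3,2} = 1
G(18) = mex{1,1,4,2,3} = 0
G(19) = mex{0,0,5,3,2} = 1
G(20) = mex{1,1,0,4,3} = 2
G_B(20) = 2.
Combined Grundy value = 3 ⊕ 2 = 1.

1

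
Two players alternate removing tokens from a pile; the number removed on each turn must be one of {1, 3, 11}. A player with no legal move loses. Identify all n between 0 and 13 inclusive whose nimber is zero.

0, 2, 4, 6, 8, 10, 12

n :  0  1  2  3  4  5  6  7  8  9 10 11 12 13
G :  0  1  0  1  0  1  0  1  0  1  0  1  0  1
P-positions are exactly the n with G(n) = 0.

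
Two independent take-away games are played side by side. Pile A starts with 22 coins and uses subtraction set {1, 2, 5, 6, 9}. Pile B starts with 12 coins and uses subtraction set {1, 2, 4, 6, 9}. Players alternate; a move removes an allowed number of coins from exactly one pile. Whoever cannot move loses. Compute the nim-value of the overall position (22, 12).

Pile A, S = {1, 2, 5, 6, 9}:
n :  0  1  2  3  4  5  6  7  8  9 10 11 12 13 14 15 16 17 18 19 20 21 22
G :  0  1  2  0  1  2  3  0  1  2  0  1  2  3  0  1  2  0  1  2  3  0  1
G_A(22) = 1.
Pile B, S = {1, 2, 4, 6, 9}:
G(0) = 0
G(1) = mex{0} = 1
G(2) = mex{1,0} = 2
G(3) = mex{2,1} = 0
G(4) = mex{0,2,0} = 1
G(5) = mex{1,0,1} = 2
G(6) = mex{2,1,2,0} = 3
G(7) = mex{3,2,0,1} = 4
G(8) = mex{4,3,1,2} = 0
G(9) = mex{0,4,2,0,0} = 1
G(10) = mex{1,0,3,1,1} = 2
G(11) = mex{2,1,4,2,2} = 0
G(12) = mex{0,2,0,3,0} = 1
G_B(12) = 1.
Combined Grundy value = 1 ⊕ 1 = 0.

0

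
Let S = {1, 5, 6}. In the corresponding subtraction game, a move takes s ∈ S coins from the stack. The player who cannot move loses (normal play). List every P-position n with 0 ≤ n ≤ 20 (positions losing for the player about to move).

G(0) = 0
G(1) = mex{0} = 1
G(2) = mex{1} = 0
G(3) = mex{0} = 1
G(4) = mex{1} = 0
G(5) = mex{0,0} = 1
G(6) = mex{1,1,0} = 2
G(7) = mex{2,0,1} = 3
G(8) = mex{3,1,0} = 2
G(9) = mex{2,0,1} = 3
G(10) = mex{3,1,0} = 2
G(11) = mex{2,2,1} = 0
G(12) = mex{0,3,2} = 1
G(13) = mex{1,2,3} = 0
G(14) = mex{0,3,2} = 1
G(15) = mex{1,2,3} = 0
G(16) = mex{0,0,2} = 1
G(17) = mex{1,1,0} = 2
G(18) = mex{2,0,1} = 3
G(19) = mex{3,1,0} = 2
G(20) = mex{2,0,1} = 3
P-positions are exactly the n with G(n) = 0.

0, 2, 4, 11, 13, 15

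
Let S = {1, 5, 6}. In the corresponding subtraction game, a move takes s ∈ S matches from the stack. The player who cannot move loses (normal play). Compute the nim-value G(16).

1

n :  0  1  2  3  4  5  6  7  8  9 10 11 12 13 14 15 16
G :  0  1  0  1  0  1  2  3  2  3  2  0  1  0  1  0  1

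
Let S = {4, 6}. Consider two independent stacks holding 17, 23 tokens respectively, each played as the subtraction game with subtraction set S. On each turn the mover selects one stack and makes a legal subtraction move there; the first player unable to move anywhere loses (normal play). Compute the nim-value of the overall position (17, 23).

1

All stacks use S = {4, 6}:
G(0) = 0
G(1) = mex{} = 0
G(2) = mex{} = 0
G(3) = mex{} = 0
G(4) = mex{0} = 1
G(5) = mex{0} = 1
G(6) = mex{0,0} = 1
G(7) = mex{0,0} = 1
G(8) = mex{1,0} = 2
G(9) = mex{1,0} = 2
G(10) = mex{1,1} = 0
G(11) = mex{1,1} = 0
G(12) = mex{2,1} = 0
G(13) = mex{2,1} = 0
G(14) = mex{0,2} = 1
G(15) = mex{0,2} = 1
G(16) = mex{0,0} = 1
G(17) = mex{0,0} = 1
G(18) = mex{1,0} = 2
G(19) = mex{1,0} = 2
G(20) = mex{1,1} = 0
G(21) = mex{1,1} = 0
G(22) = mex{2,1} = 0
G(23) = mex{2,1} = 0
Stack A: G(17) = 1.
Stack B: G(23) = 0.
Combined Grundy value = 1 ⊕ 0 = 1.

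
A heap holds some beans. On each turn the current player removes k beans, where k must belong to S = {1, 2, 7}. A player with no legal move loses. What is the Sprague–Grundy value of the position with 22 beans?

G(0) = 0
G(1) = mex{0} = 1
G(2) = mex{1,0} = 2
G(3) = mex{2,1} = 0
G(4) = mex{0,2} = 1
G(5) = mex{1,0} = 2
G(6) = mex{2,1} = 0
G(7) = mex{0,2,0} = 1
G(8) = mex{1,0,1} = 2
G(9) = mex{2,1,2} = 0
G(10) = mex{0,2,0} = 1
G(11) = mex{1,0,1} = 2
G(12) = mex{2,1,2} = 0
G(13) = mex{0,2,0} = 1
G(14) = mex{1,0,1} = 2
G(15) = mex{2,1,2} = 0
G(16) = mex{0,2,0} = 1
G(17) = mex{1,0,1} = 2
G(18) = mex{2,1,2} = 0
G(19) = mex{0,2,0} = 1
G(20) = mex{1,0,1} = 2
G(21) = mex{2,1,2} = 0
G(22) = mex{0,2,0} = 1

1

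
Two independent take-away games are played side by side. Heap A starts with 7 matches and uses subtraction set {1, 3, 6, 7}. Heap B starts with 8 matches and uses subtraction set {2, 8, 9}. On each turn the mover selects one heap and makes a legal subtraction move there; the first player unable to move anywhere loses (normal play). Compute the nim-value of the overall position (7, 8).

1

Heap A, S = {1, 3, 6, 7}:
G(0) = 0
G(1) = mex{0} = 1
G(2) = mex{1} = 0
G(3) = mex{0,0} = 1
G(4) = mex{1,1} = 0
G(5) = mex{0,0} = 1
G(6) = mex{1,1,0} = 2
G(7) = mex{2,0,1,0} = 3
G_A(7) = 3.
Heap B, S = {2, 8, 9}:
n : 0 1 2 3 4 5 6 7 8
G : 0 0 1 1 0 0 1 1 2
G_B(8) = 2.
Combined Grundy value = 3 ⊕ 2 = 1.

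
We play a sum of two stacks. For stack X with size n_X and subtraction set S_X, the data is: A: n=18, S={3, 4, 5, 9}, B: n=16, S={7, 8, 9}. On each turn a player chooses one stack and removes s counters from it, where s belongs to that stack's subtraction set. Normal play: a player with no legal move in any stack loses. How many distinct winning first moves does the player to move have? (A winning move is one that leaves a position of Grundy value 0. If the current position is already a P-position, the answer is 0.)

5

Stack A, S = {3, 4, 5, 9}:
G(0) = 0
G(1) = mex{} = 0
G(2) = mex{} = 0
G(3) = mex{0} = 1
G(4) = mex{0,0} = 1
G(5) = mex{0,0,0} = 1
G(6) = mex{1,0,0} = 2
G(7) = mex{1,1,0} = 2
G(8) = mex{1,1,1} = 0
G(9) = mex{2,1,1,0} = 3
G(10) = mex{2,2,1,0} = 3
G(11) = mex{0,2,2,0} = 1
G(12) = mex{3,0,2,1} = 4
G(13) = mex{3,3,0,1} = 2
G(14) = mex{1,3,3,1} = 0
G(15) = mex{4,1,3,2} = 0
G(16) = mex{2,4,1,2} = 0
G(17) = mex{0,2,4,0} = 1
G(18) = mex{0,0,2,3} = 1
G_A(18) = 1.
Stack B, S = {7, 8, 9}:
G(0) = 0
G(1) = mex{} = 0
G(2) = mex{} = 0
G(3) = mex{} = 0
G(4) = mex{} = 0
G(5) = mex{} = 0
G(6) = mex{} = 0
G(7) = mex{0} = 1
G(8) = mex{0,0} = 1
G(9) = mex{0,0,0} = 1
G(10) = mex{0,0,0} = 1
G(11) = mex{0,0,0} = 1
G(12) = mex{0,0,0} = 1
G(13) = mex{0,0,0} = 1
G(14) = mex{1,0,0} = 2
G(15) = mex{1,1,0} = 2
G(16) = mex{1,1,1} = 0
G_B(16) = 0.
Combined Grundy value = 1 ⊕ 0 = 1.
A winning move leaves total XOR = 0, i.e. changes one component's Grundy value g to g ⊕ X where X is the current total.
Stack A: need g' = 1⊕1 = 0. Options: 18−3→G=0, 18−4→G=0, 18−5→G=2, 18−9→G=3. Hits: 2.
Stack B: need g' = 0⊕1 = 1. Options: 16−7→G=1, 16−8→G=1, 16−9→G=1. Hits: 3.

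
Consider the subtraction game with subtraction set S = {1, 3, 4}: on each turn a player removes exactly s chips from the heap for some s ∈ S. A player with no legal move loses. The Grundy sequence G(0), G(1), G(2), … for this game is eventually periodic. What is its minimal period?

7

n :  0  1  2  3  4  5  6  7  8  9 10 11 12 13 14 15
G :  0  1  0  1  2  3  2  0  1  0  1  2  3  2  0  1
G(n+7) = G(n) holds for n = 0,…,3 (a full window of length max(S) = 4), so the sequence is purely periodic with period 7.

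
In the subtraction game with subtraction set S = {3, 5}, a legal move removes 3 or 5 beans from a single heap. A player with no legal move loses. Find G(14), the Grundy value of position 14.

G(0) = 0
G(1) = mex{} = 0
G(2) = mex{} = 0
G(3) = mex{0} = 1
G(4) = mex{0} = 1
G(5) = mex{0,0} = 1
G(6) = mex{1,0} = 2
G(7) = mex{1,0} = 2
G(8) = mex{1,1} = 0
G(9) = mex{2,1} = 0
G(10) = mex{2,1} = 0
G(11) = mex{0,2} = 1
G(12) = mex{0,2} = 1
G(13) = mex{0,0} = 1
G(14) = mex{1,0} = 2

2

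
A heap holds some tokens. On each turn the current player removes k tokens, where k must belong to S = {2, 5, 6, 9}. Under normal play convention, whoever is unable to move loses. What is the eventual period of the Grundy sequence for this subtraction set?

11

n :  0  1  2  3  4  5  6  7  8  9 10 11 12 13 14 15 16 17 18 19 20 21 22 23
G :  0  0  1  1  0  2  1  3  0  2  1  0  0  1  1  0  2  1  3  0  2  1  0  0
G(n+11) = G(n) holds for n = 0,…,8 (a full window of length max(S) = 9), so the sequence is purely periodic with period 11.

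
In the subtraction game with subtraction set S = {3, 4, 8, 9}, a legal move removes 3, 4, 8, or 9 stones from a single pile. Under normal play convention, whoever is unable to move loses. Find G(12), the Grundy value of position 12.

0

G(0) = 0
G(1) = mex{} = 0
G(2) = mex{} = 0
G(3) = mex{0} = 1
G(4) = mex{0,0} = 1
G(5) = mex{0,0} = 1
G(6) = mex{1,0} = 2
G(7) = mex{1,1} = 0
G(8) = mex{1,1,0} = 2
G(9) = mex{2,1,0,0} = 3
G(10) = mex{0,2,0,0} = 1
G(11) = mex{2,0,1,0} = 3
G(12) = mex{3,2,1,1} = 0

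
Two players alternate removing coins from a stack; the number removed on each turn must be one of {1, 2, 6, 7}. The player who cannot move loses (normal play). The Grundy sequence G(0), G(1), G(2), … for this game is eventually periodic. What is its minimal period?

n :  0  1  2  3  4  5  6  7  8  9 10 11 12 13 14 15 16 17
G :  0  1  2  0  1  2  3  4  0  1  2  0  1  2  3  4  0  1
G(n+8) = G(n) holds for n = 0,…,6 (a full window of length max(S) = 7), so the sequence is purely periodic with period 8.

8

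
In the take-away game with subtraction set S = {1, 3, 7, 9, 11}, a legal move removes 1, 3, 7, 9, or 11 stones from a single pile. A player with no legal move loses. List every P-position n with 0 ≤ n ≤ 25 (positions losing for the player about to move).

G(0) = 0
G(1) = mex{0} = 1
G(2) = mex{1} = 0
G(3) = mex{0,0} = 1
G(4) = mex{1,1} = 0
G(5) = mex{0,0} = 1
G(6) = mex{1,1} = 0
G(7) = mex{0,0,0} = 1
G(8) = mex{1,1,1} = 0
G(9) = mex{0,0,0,0} = 1
G(10) = mex{1,1,1,1} = 0
G(11) = mex{0,0,0,0,0} = 1
G(12) = mex{1,1,1,1,1} = 0
G(13) = mex{0,0,0,0,0} = 1
G(14) = mex{1,1,1,1,1} = 0
G(15) = mex{0,0,0,0,0} = 1
G(16) = mex{1,1,1,1,1} = 0
G(17) = mex{0,0,0,0,0} = 1
G(18) = mex{1,1,1,1,1} = 0
G(19) = mex{0,0,0,0,0} = 1
G(20) = mex{1,1,1,1,1} = 0
G(21) = mex{0,0,0,0,0} = 1
G(22) = mex{1,1,1,1,1} = 0
G(23) = mex{0,0,0,0,0} = 1
G(24) = mex{1,1,1,1,1} = 0
G(25) = mex{0,0,0,0,0} = 1
P-positions are exactly the n with G(n) = 0.

0, 2, 4, 6, 8, 10, 12, 14, 16, 18, 20, 22, 24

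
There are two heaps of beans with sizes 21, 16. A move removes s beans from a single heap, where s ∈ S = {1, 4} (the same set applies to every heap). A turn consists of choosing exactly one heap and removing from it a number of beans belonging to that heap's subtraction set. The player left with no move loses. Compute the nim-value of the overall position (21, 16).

All heaps use S = {1, 4}:
n :  0  1  2  3  4  5  6  7  8  9 10 11 12 13 14 15 16 17 18 19 20 21
G :  0  1  0  1  2  0  1  0  1  2  0  1  0  1  2  0  1  0  1  2  0  1
Heap A: G(21) = 1.
Heap B: G(16) = 1.
Combined Grundy value = 1 ⊕ 1 = 0.

0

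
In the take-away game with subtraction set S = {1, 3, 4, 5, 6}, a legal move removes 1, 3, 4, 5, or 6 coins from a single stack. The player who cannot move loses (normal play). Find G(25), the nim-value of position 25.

3

n :  0  1  2  3  4  5  6  7  8  9 10 11 12 13 14 15 16 17 18 19 20 21 22 23 24 25
G :  0  1  0  1  2  3  2  3  4  0  1  0  1  2  3  2  3  4  0  1  0  1  2  3  2  3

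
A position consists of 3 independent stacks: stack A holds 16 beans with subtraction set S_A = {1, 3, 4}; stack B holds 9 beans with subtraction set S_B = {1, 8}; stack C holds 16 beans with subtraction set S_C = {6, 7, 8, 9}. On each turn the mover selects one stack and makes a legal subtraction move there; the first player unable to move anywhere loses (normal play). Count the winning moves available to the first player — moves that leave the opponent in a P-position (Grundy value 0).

Stack A, S = {1, 3, 4}:
G(0) = 0
G(1) = mex{0} = 1
G(2) = mex{1} = 0
G(3) = mex{0,0} = 1
G(4) = mex{1,1,0} = 2
G(5) = mex{2,0,1} = 3
G(6) = mex{3,1,0} = 2
G(7) = mex{2,2,1} = 0
G(8) = mex{0,3,2} = 1
G(9) = mex{1,2,3} = 0
G(10) = mex{0,0,2} = 1
G(11) = mex{1,1,0} = 2
G(12) = mex{2,0,1} = 3
G(13) = mex{3,1,0} = 2
G(14) = mex{2,2,1} = 0
G(15) = mex{0,3,2} = 1
G(16) = mex{1,2,3} = 0
G_A(16) = 0.
Stack B, S = {1, 8}:
G(0) = 0
G(1) = mex{0} = 1
G(2) = mex{1} = 0
G(3) = mex{0} = 1
G(4) = mex{1} = 0
G(5) = mex{0} = 1
G(6) = mex{1} = 0
G(7) = mex{0} = 1
G(8) = mex{1,0} = 2
G(9) = mex{2,1} = 0
G_B(9) = 0.
Stack C, S = {6, 7, 8, 9}:
G(0) = 0
G(1) = mex{} = 0
G(2) = mex{} = 0
G(3) = mex{} = 0
G(4) = mex{} = 0
G(5) = mex{} = 0
G(6) = mex{0} = 1
G(7) = mex{0,0} = 1
G(8) = mex{0,0,0} = 1
G(9) = mex{0,0,0,0} = 1
G(10) = mex{0,0,0,0} = 1
G(11) = mex{0,0,0,0} = 1
G(12) = mex{1,0,0,0} = 2
G(13) = mex{1,1,0,0} = 2
G(14) = mex{1,1,1,0} = 2
G(15) = mex{1,1,1,1} = 0
G(16) = mex{1,1,1,1} = 0
G_C(16) = 0.
Combined Grundy value = 0 ⊕ 0 ⊕ 0 = 0.
A winning move leaves total XOR = 0, i.e. changes one component's Grundy value g to g ⊕ X where X is the current total.
Stack A: target g' = 0⊕0 = 0, but every legal move changes the Grundy value (mex property), so 0 moves.
Stack B: target g' = 0⊕0 = 0, but every legal move changes the Grundy value (mex property), so 0 moves.
Stack C: target g' = 0⊕0 = 0, but every legal move changes the Grundy value (mex property), so 0 moves.

0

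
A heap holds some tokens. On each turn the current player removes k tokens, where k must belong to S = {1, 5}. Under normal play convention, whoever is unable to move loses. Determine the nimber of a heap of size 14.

G(0) = 0
G(1) = mex{0} = 1
G(2) = mex{1} = 0
G(3) = mex{0} = 1
G(4) = mex{1} = 0
G(5) = mex{0,0} = 1
G(6) = mex{1,1} = 0
G(7) = mex{0,0} = 1
G(8) = mex{1,1} = 0
G(9) = mex{0,0} = 1
G(10) = mex{1,1} = 0
G(11) = mex{0,0} = 1
G(12) = mex{1,1} = 0
G(13) = mex{0,0} = 1
G(14) = mex{1,1} = 0

0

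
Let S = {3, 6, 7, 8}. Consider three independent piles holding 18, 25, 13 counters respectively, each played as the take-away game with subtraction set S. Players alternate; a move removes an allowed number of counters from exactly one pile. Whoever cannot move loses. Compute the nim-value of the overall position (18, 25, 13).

All piles use S = {3, 6, 7, 8}:
G(0) = 0
G(1) = mex{} = 0
G(2) = mex{} = 0
G(3) = mex{0} = 1
G(4) = mex{0} = 1
G(5) = mex{0} = 1
G(6) = mex{1,0} = 2
G(7) = mex{1,0,0} = 2
G(8) = mex{1,0,0,0} = 2
G(9) = mex{2,1,0,0} = 3
G(10) = mex{2,1,1,0} = 3
G(11) = mex{2,1,1,1} = 0
G(12) = mex{3,2,1,1} = 0
G(13) = mex{3,2,2,1} = 0
G(14) = mex{0,2,2,2} = 1
G(15) = mex{0,3,2,2} = 1
G(16) = mex{0,3,3,2} = 1
G(17) = mex{1,0,3,3} = 2
G(18) = mex{1,0,0,3} = 2
G(19) = mex{1,0,0,0} = 2
G(20) = mex{2,1,0,0} = 3
G(21) = mex{2,1,1,0} = 3
G(22) = mex{2,1,1,1} = 0
G(23) = mex{3,2,1,1} = 0
G(24) = mex{3,2,2,1} = 0
G(25) = mex{0,2,2,2} = 1
Pile A: G(18) = 2.
Pile B: G(25) = 1.
Pile C: G(13) = 0.
Combined Grundy value = 2 ⊕ 1 ⊕ 0 = 3.

3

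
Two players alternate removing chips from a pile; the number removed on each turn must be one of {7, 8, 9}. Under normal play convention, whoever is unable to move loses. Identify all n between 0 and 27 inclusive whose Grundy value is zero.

0, 1, 2, 3, 4, 5, 6, 16, 17, 18, 19, 20, 21, 22

G(0) = 0
G(1) = mex{} = 0
G(2) = mex{} = 0
G(3) = mex{} = 0
G(4) = mex{} = 0
G(5) = mex{} = 0
G(6) = mex{} = 0
G(7) = mex{0} = 1
G(8) = mex{0,0} = 1
G(9) = mex{0,0,0} = 1
G(10) = mex{0,0,0} = 1
G(11) = mex{0,0,0} = 1
G(12) = mex{0,0,0} = 1
G(13) = mex{0,0,0} = 1
G(14) = mex{1,0,0} = 2
G(15) = mex{1,1,0} = 2
G(16) = mex{1,1,1} = 0
G(17) = mex{1,1,1} = 0
G(18) = mex{1,1,1} = 0
G(19) = mex{1,1,1} = 0
G(20) = mex{1,1,1} = 0
G(21) = mex{2,1,1} = 0
G(22) = mex{2,2,1} = 0
G(23) = mex{0,2,2} = 1
G(24) = mex{0,0,2} = 1
G(25) = mex{0,0,0} = 1
G(26) = mex{0,0,0} = 1
G(27) = mex{0,0,0} = 1
P-positions are exactly the n with G(n) = 0.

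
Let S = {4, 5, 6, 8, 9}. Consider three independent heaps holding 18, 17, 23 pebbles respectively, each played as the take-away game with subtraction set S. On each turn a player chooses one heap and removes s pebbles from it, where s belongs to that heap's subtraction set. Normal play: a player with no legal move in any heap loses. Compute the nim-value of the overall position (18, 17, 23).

2

All heaps use S = {4, 5, 6, 8, 9}:
G(0) = 0
G(1) = mex{} = 0
G(2) = mex{} = 0
G(3) = mex{} = 0
G(4) = mex{0} = 1
G(5) = mex{0,0} = 1
G(6) = mex{0,0,0} = 1
G(7) = mex{0,0,0} = 1
G(8) = mex{1,0,0,0} = 2
G(9) = mex{1,1,0,0,0} = 2
G(10) = mex{1,1,1,0,0} = 2
G(11) = mex{1,1,1,0,0} = 2
G(12) = mex{2,1,1,1,0} = 3
G(13) = mex{2,2,1,1,1} = 0
G(14) = mex{2,2,2,1,1} = 0
G(15) = mex{2,2,2,1,1} = 0
G(16) = mex{3,2,2,2,1} = 0
G(17) = mex{0,3,2,2,2} = 1
G(18) = mex{0,0,3,2,2} = 1
G(19) = mex{0,0,0,2,2} = 1
G(20) = mex{0,0,0,3,2} = 1
G(21) = mex{1,0,0,0,3} = 2
G(22) = mex{1,1,0,0,0} = 2
G(23) = mex{1,1,1,0,0} = 2
Heap A: G(18) = 1.
Heap B: G(17) = 1.
Heap C: G(23) = 2.
Combined Grundy value = 1 ⊕ 1 ⊕ 2 = 2.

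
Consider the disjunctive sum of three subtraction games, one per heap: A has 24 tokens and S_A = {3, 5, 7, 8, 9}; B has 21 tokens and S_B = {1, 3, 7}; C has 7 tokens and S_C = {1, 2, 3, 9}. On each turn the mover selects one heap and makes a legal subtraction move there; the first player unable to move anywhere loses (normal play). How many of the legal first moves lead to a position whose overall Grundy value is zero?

Heap A, S = {3, 5, 7, 8, 9}:
G(0) = 0
G(1) = mex{} = 0
G(2) = mex{} = 0
G(3) = mex{0} = 1
G(4) = mex{0} = 1
G(5) = mex{0,0} = 1
G(6) = mex{1,0} = 2
G(7) = mex{1,0,0} = 2
G(8) = mex{1,1,0,0} = 2
G(9) = mex{2,1,0,0,0} = 3
G(10) = mex{2,1,1,0,0} = 3
G(11) = mex{2,2,1,1,0} = 3
G(12) = mex{3,2,1,1,1} = 0
G(13) = mex{3,2,2,1,1} = 0
G(14) = mex{3,3,2,2,1} = 0
G(15) = mex{0,3,2,2,2} = 1
G(16) = mex{0,3,3,2,2} = 1
G(17) = mex{0,0,3,3,2} = 1
G(18) = mex{1,0,3,3,3} = 2
G(19) = mex{1,0,0,3,3} = 2
G(20) = mex{1,1,0,0,3} = 2
G(21) = mex{2,1,0,0,0} = 3
G(22) = mex{2,1,1,0,0} = 3
G(23) = mex{2,2,1,1,0} = 3
G(24) = mex{3,2,1,1,1} = 0
G_A(24) = 0.
Heap B, S = {1, 3, 7}:
n :  0  1  2  3  4  5  6  7  8  9 10 11 12 13 14 15 16 17 18 19 20 21
G :  0  1  0  1  0  1  0  1  0  1  0  1  0  1  0  1  0  1  0  1  0  1
G_B(21) = 1.
Heap C, S = {1, 2, 3, 9}:
n : 0 1 2 3 4 5 6 7
G : 0 1 2 3 0 1 2 3
G_C(7) = 3.
Combined Grundy value = 0 ⊕ 1 ⊕ 3 = 2.
A winning move leaves total XOR = 0, i.e. changes one component's Grundy value g to g ⊕ X where X is the current total.
Heap A: need g' = 0⊕2 = 2. Options: 24−3→G=3, 24−5→G=2, 24−7→G=1, 24−8→G=1, 24−9→G=1. Hits: 1.
Heap B: need g' = 1⊕2 = 3. Options: 21−1→G=0, 21−3→G=0, 21−7→G=0. Hits: 0.
Heap C: need g' = 3⊕2 = 1. Options: 7−1→G=2, 7−2→G=1, 7−3→G=0. Hits: 1.

2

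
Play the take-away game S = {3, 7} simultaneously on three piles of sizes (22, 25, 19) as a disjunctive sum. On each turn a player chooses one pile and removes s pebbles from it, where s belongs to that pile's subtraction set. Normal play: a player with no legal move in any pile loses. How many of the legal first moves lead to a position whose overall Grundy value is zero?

0

All piles use S = {3, 7}:
G(0) = 0
G(1) = mex{} = 0
G(2) = mex{} = 0
G(3) = mex{0} = 1
G(4) = mex{0} = 1
G(5) = mex{0} = 1
G(6) = mex{1} = 0
G(7) = mex{1,0} = 2
G(8) = mex{1,0} = 2
G(9) = mex{0,0} = 1
G(10) = mex{2,1} = 0
G(11) = mex{2,1} = 0
G(12) = mex{1,1} = 0
G(13) = mex{0,0} = 1
G(14) = mex{0,2} = 1
G(15) = mex{0,2} = 1
G(16) = mex{1,1} = 0
G(17) = mex{1,0} = 2
G(18) = mex{1,0} = 2
G(19) = mex{0,0} = 1
G(20) = mex{2,1} = 0
G(21) = mex{2,1} = 0
G(22) = mex{1,1} = 0
G(23) = mex{0,0} = 1
G(24) = mex{0,2} = 1
G(25) = mex{0,2} = 1
Pile A: G(22) = 0.
Pile B: G(25) = 1.
Pile C: G(19) = 1.
Combined Grundy value = 0 ⊕ 1 ⊕ 1 = 0.
A winning move leaves total XOR = 0, i.e. changes one component's Grundy value g to g ⊕ X where X is the current total.
Pile A: target g' = 0⊕0 = 0, but every legal move changes the Grundy value (mex property), so 0 moves.
Pile B: target g' = 1⊕0 = 1, but every legal move changes the Grundy value (mex property), so 0 moves.
Pile C: target g' = 1⊕0 = 1, but every legal move changes the Grundy value (mex property), so 0 moves.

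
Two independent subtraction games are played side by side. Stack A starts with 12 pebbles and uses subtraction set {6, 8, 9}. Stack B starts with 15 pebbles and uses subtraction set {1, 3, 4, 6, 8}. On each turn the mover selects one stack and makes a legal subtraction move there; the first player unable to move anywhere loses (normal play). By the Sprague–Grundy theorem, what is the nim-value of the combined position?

Stack A, S = {6, 8, 9}:
n :  0  1  2  3  4  5  6  7  8  9 10 11 12
G :  0  0  0  0  0  0  1  1  1  1  1  1  2
G_A(12) = 2.
Stack B, S = {1, 3, 4, 6, 8}:
G(0) = 0
G(1) = mex{0} = 1
G(2) = mex{1} = 0
G(3) = mex{0,0} = 1
G(4) = mex{1,1,0} = 2
G(5) = mex{2,0,1} = 3
G(6) = mex{3,1,0,0} = 2
G(7) = mex{2,2,1,1} = 0
G(8) = mex{0,3,2,0,0} = 1
G(9) = mex{1,2,3,1,1} = 0
G(10) = mex{0,0,2,2,0} = 1
G(11) = mex{1,1,0,3,1} = 2
G(12) = mex{2,0,1,2,2} = 3
G(13) = mex{3,1,0,0,3} = 2
G(14) = mex{2,2,1,1,2} = 0
G(15) = mex{0,3,2,0,0} = 1
G_B(15) = 1.
Combined Grundy value = 2 ⊕ 1 = 3.

3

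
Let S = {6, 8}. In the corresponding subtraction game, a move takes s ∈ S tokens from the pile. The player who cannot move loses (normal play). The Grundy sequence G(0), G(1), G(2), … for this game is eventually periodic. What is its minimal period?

14

n :  0  1  2  3  4  5  6  7  8  9 10 11 12 13 14 15 16 17 18 19 20 21 22 23 24 25 26 27 28 29
G :  0  0  0  0  0  0  1  1  1  1  1  1  2  2  0  0  0  0  0  0  1  1  1  1  1  1  2  2  0  0
G(n+14) = G(n) holds for n = 0,…,7 (a full window of length max(S) = 8), so the sequence is purely periodic with period 14.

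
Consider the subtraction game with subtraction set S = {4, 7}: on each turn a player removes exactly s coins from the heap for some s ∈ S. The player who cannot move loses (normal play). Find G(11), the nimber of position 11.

0

G(0) = 0
G(1) = mex{} = 0
G(2) = mex{} = 0
G(3) = mex{} = 0
G(4) = mex{0} = 1
G(5) = mex{0} = 1
G(6) = mex{0} = 1
G(7) = mex{0,0} = 1
G(8) = mex{1,0} = 2
G(9) = mex{1,0} = 2
G(10) = mex{1,0} = 2
G(11) = mex{1,1} = 0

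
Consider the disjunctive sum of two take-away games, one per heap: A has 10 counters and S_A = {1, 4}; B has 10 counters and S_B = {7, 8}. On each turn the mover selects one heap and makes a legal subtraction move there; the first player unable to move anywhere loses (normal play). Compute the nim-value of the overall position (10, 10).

Heap A, S = {1, 4}:
n :  0  1  2  3  4  5  6  7  8  9 10
G :  0  1  0  1  2  0  1  0  1  2  0
G_A(10) = 0.
Heap B, S = {7, 8}:
G(0) = 0
G(1) = mex{} = 0
G(2) = mex{} = 0
G(3) = mex{} = 0
G(4) = mex{} = 0
G(5) = mex{} = 0
G(6) = mex{} = 0
G(7) = mex{0} = 1
G(8) = mex{0,0} = 1
G(9) = mex{0,0} = 1
G(10) = mex{0,0} = 1
G_B(10) = 1.
Combined Grundy value = 0 ⊕ 1 = 1.

1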